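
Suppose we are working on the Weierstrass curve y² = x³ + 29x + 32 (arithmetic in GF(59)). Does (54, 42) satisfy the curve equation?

y² = 42² ≡ 53; x³ + 29x + 32 = 159062 ≡ 57 (mod 59). 53 ≠ 57.

no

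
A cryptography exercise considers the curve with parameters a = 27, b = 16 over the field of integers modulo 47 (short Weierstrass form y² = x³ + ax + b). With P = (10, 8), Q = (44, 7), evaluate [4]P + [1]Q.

(24, 24)

First 4P:
Repeated addition: build up to 4P.
2P: tangent at (10, 8): λ = (3·10² + 27)/(2·8) ≡ 45/16. 16⁻¹ ≡ 3 (mod 47), so λ ≡ 45·3 ≡ 41.
  x = λ² - 10 - 10 = 1681 - 20 ≡ 16; y = λ·(10 - 16) - 8 ≡ 28. → (16, 28)
3P: (16, 28) + (10, 8). λ = (8 - 28)/(10 - 16) ≡ 27/41 mod 47. 41⁻¹ ≡ 39 (mod 47), so λ ≡ 19.
  x = λ² - 16 - 10 = 361 - 26 ≡ 6; y = λ·(16 - 6) - 28 ≡ 21. → (6, 21)
4P: (6, 21) + (10, 8). λ = (8 - 21)/(10 - 6) ≡ 34/4 mod 47. 4⁻¹ ≡ 12 (mod 47) since 4·12 = 48 ≡ 1, so λ ≡ 32.
  x = λ² - 6 - 10 = 1024 - 16 ≡ 21; y = λ·(6 - 21) - 21 ≡ 16. → (21, 16)
4P = (21, 16).
Finally 4P + Q:
(21, 16) + (44, 7). λ = (7 - 16)/(44 - 21) ≡ 38/23 mod 47. 23⁻¹ ≡ 45 (mod 47) since 23·45 = 1035 ≡ 1, so λ ≡ 18.
  x = λ² - 21 - 44 = 324 - 65 ≡ 24; y = λ·(21 - 24) - 16 ≡ 24. → (24, 24)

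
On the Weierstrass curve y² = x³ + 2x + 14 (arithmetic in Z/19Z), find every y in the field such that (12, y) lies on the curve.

x³ + 2x + 14 = 1766 ≡ 18 (mod 19).
18 is a non-residue mod 19; no y exists.

none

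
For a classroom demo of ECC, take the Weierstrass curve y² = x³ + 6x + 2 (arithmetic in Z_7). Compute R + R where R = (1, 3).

tangent at (1, 3): λ = (3·1² + 6)/(2·3) ≡ 2/6. 6⁻¹ ≡ 6 (mod 7) since 6·6 = 36 ≡ 1, so λ ≡ 2·6 ≡ 5.
  x = λ² - 1 - 1 = 25 - 2 ≡ 2; y = λ·(1 - 2) - 3 ≡ 6. → (2, 6)

(2, 6)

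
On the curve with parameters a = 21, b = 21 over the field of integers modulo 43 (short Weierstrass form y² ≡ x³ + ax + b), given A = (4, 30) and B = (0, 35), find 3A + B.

(7, 34)

First 3A:
Repeated addition: build up to 3A.
2A: tangent at (4, 30): λ = (3·4² + 21)/(2·30) ≡ 26/17. 17⁻¹ ≡ 38 (mod 43) since 17·38 = 646 ≡ 1, so λ ≡ 26·38 ≡ 42.
  x = λ² - 4 - 4 = 1764 - 8 ≡ 36; y = λ·(4 - 36) - 30 ≡ 2. → (36, 2)
3A: (36, 2) + (4, 30). λ = (30 - 2)/(4 - 36) ≡ 28/11 mod 43. 11⁻¹ ≡ 4 (mod 43), so λ ≡ 26.
  x = λ² - 36 - 4 = 676 - 40 ≡ 34; y = λ·(36 - 34) - 2 ≡ 7. → (34, 7)
3A = (34, 7).
Finally 3A + B:
(34, 7) + (0, 35). λ = (35 - 7)/(0 - 34) ≡ 28/9 mod 43. 9⁻¹ ≡ 24 (mod 43) since 9·24 = 216 ≡ 1, so λ ≡ 27.
  x = λ² - 34 - 0 = 729 - 34 ≡ 7; y = λ·(34 - 7) - 7 ≡ 34. → (7, 34)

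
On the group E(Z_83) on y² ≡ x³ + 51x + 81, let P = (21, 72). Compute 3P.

Repeated addition: build up to 3P.
2P: tangent at (21, 72): λ = (3·21² + 51)/(2·72) ≡ 46/61. 61⁻¹ ≡ 49 (mod 83) since 61·49 = 2989 ≡ 1, so λ ≡ 46·49 ≡ 13.
  x = λ² - 21 - 21 = 169 - 42 ≡ 44; y = λ·(21 - 44) - 72 ≡ 44. → (44, 44)
3P: (44, 44) + (21, 72). λ = (72 - 44)/(21 - 44) ≡ 28/60 mod 83. 60⁻¹ ≡ 18 (mod 83) since 60·18 = 1080 ≡ 1, so λ ≡ 6.
  x = λ² - 44 - 21 = 36 - 65 ≡ 54; y = λ·(44 - 54) - 44 ≡ 62. → (54, 62)

(54, 62)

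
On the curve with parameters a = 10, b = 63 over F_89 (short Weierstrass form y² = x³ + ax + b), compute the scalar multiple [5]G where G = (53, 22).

(17, 42)

Repeated addition: build up to 5G.
2G: tangent at (53, 22): λ = (3·53² + 10)/(2·22) ≡ 71/44. 44⁻¹ ≡ 87 (mod 89), so λ ≡ 71·87 ≡ 36.
  x = λ² - 53 - 53 = 1296 - 106 ≡ 33; y = λ·(53 - 33) - 22 ≡ 75. → (33, 75)
3G: (33, 75) + (53, 22). λ = (22 - 75)/(53 - 33) ≡ 36/20 mod 89. 20⁻¹ ≡ 49 (mod 89), so λ ≡ 73.
  x = λ² - 33 - 53 = 5329 - 86 ≡ 81; y = λ·(33 - 81) - 75 ≡ 70. → (81, 70)
4G: (81, 70) + (53, 22). λ = (22 - 70)/(53 - 81) ≡ 41/61 mod 89. 61⁻¹ ≡ 54 (mod 89) since 61·54 = 3294 ≡ 1, so λ ≡ 78.
  x = λ² - 81 - 53 = 6084 - 134 ≡ 76; y = λ·(81 - 76) - 70 ≡ 53. → (76, 53)
5G: (76, 53) + (53, 22). λ = (22 - 53)/(53 - 76) ≡ 58/66 mod 89. 66⁻¹ ≡ 58 (mod 89) since 66·58 = 3828 ≡ 1, so λ ≡ 71.
  x = λ² - 76 - 53 = 5041 - 129 ≡ 17; y = λ·(76 - 17) - 53 ≡ 42. → (17, 42)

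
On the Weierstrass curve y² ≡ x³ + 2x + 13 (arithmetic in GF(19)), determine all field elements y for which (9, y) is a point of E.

0

x³ + 2x + 13 = 760 ≡ 0 (mod 19).
Only y = 0 satisfies y² ≡ 0.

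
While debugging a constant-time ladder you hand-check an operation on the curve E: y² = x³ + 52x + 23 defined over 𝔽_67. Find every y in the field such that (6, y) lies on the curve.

x³ + 52x + 23 = 551 ≡ 15 (mod 67).
Square roots of 15 mod 67: 22 and 45 (since 22² = 484 ≡ 15).

22, 45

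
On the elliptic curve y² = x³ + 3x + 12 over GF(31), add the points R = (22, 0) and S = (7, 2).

(18, 16)

(22, 0) + (7, 2). λ = (2 - 0)/(7 - 22) ≡ 2/16 mod 31. 16⁻¹ ≡ 2 (mod 31), so λ ≡ 4.
  x = λ² - 22 - 7 = 16 - 29 ≡ 18; y = λ·(22 - 18) - 0 ≡ 16. → (18, 16)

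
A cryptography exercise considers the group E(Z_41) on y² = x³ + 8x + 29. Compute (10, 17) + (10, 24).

The two points share x = 10 and their y-coordinates satisfy 17 + 24 ≡ 0 (mod 41), so they are inverses. Their sum is ∞.

O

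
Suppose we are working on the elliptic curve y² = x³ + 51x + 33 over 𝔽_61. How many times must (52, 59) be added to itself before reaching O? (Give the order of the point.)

2P: tangent at (52, 59): λ = (3·52² + 51)/(2·59) ≡ 50/57. 57⁻¹ ≡ 15 (mod 61), so λ ≡ 50·15 ≡ 18.
  x = λ² - 52 - 52 = 324 - 104 ≡ 37; y = λ·(52 - 37) - 59 ≡ 28. → (37, 28)
3P: (37, 28) + (52, 59). λ = (59 - 28)/(52 - 37) ≡ 31/15 mod 61. 15⁻¹ ≡ 57 (mod 61) since 15·57 = 855 ≡ 1, so λ ≡ 59.
  x = λ² - 37 - 52 = 3481 - 89 ≡ 37; y = λ·(37 - 37) - 28 ≡ 33. → (37, 33)
4P: (37, 33) + (52, 59). λ = (59 - 33)/(52 - 37) ≡ 26/15 mod 61. 15⁻¹ ≡ 57 (mod 61), so λ ≡ 18.
  x = λ² - 37 - 52 = 324 - 89 ≡ 52; y = λ·(37 - 52) - 33 ≡ 2. → (52, 2)
5P: (52, 2) + (52, 59): same x and y₁ ≡ -y₂, so the sum is O.
5P = O, so the order is 5.

5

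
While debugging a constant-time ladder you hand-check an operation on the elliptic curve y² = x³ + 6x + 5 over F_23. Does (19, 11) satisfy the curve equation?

y² = 11² ≡ 6; x³ + 6x + 5 = 6978 ≡ 9 (mod 23). 6 ≠ 9.

no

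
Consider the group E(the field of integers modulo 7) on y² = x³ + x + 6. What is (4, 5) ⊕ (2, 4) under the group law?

(3, 6)

(4, 5) + (2, 4). λ = (4 - 5)/(2 - 4) ≡ 6/5 mod 7. 5⁻¹ ≡ 3 (mod 7), so λ ≡ 4.
  x = λ² - 4 - 2 = 16 - 6 ≡ 3; y = λ·(4 - 3) - 5 ≡ 6. → (3, 6)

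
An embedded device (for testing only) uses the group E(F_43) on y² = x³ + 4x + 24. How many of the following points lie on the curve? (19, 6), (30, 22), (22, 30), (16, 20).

(19, 6): 6² ≡ 36, rhs ≡ 36 → on.
(30, 22): 22² ≡ 11, rhs ≡ 11 → on.
(22, 30): 30² ≡ 40, rhs ≡ 10 → off.
(16, 20): 20² ≡ 13, rhs ≡ 13 → on.

3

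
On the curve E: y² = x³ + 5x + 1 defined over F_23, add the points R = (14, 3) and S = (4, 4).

(8, 1)

(14, 3) + (4, 4). λ = (4 - 3)/(4 - 14) ≡ 1/13 mod 23. 13⁻¹ ≡ 16 (mod 23), so λ ≡ 16.
  x = λ² - 14 - 4 = 256 - 18 ≡ 8; y = λ·(14 - 8) - 3 ≡ 1. → (8, 1)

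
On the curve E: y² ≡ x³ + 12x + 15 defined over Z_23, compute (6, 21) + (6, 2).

O

The two points share x = 6 and their y-coordinates satisfy 21 + 2 ≡ 0 (mod 23), so they are inverses. Their sum is O.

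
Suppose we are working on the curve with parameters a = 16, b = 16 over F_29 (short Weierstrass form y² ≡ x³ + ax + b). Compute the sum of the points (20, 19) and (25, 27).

(20, 19) + (25, 27). λ = (27 - 19)/(25 - 20) ≡ 8/5 mod 29. 5⁻¹ ≡ 6 (mod 29) since 5·6 = 30 ≡ 1, so λ ≡ 19.
  x = λ² - 20 - 25 = 361 - 45 ≡ 26; y = λ·(20 - 26) - 19 ≡ 12. → (26, 12)

(26, 12)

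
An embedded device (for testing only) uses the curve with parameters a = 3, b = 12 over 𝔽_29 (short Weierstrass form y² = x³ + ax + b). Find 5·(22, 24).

Write P = (22, 24).
Repeated addition: build up to 5P.
2P: tangent at (22, 24): λ = (3·22² + 3)/(2·24) ≡ 5/19. 19⁻¹ ≡ 26 (mod 29) since 19·26 = 494 ≡ 1, so λ ≡ 5·26 ≡ 14.
  x = λ² - 22 - 22 = 196 - 44 ≡ 7; y = λ·(22 - 7) - 24 ≡ 12. → (7, 12)
3P: (7, 12) + (22, 24). λ = (24 - 12)/(22 - 7) ≡ 12/15 mod 29. 15⁻¹ ≡ 2 (mod 29) since 15·2 = 30 ≡ 1, so λ ≡ 24.
  x = λ² - 7 - 22 = 576 - 29 ≡ 25; y = λ·(7 - 25) - 12 ≡ 20. → (25, 20)
4P: (25, 20) + (22, 24). λ = (24 - 20)/(22 - 25) ≡ 4/26 mod 29. 26⁻¹ ≡ 19 (mod 29) since 26·19 = 494 ≡ 1, so λ ≡ 18.
  x = λ² - 25 - 22 = 324 - 47 ≡ 16; y = λ·(25 - 16) - 20 ≡ 26. → (16, 26)
5P: (16, 26) + (22, 24). λ = (24 - 26)/(22 - 16) ≡ 27/6 mod 29. 6⁻¹ ≡ 5 (mod 29) since 6·5 = 30 ≡ 1, so λ ≡ 19.
  x = λ² - 16 - 22 = 361 - 38 ≡ 4; y = λ·(16 - 4) - 26 ≡ 28. → (4, 28)

(4, 28)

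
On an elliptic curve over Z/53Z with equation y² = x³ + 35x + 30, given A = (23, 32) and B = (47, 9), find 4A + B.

(28, 15)

First 4A:
Repeated addition: build up to 4A.
2A: tangent at (23, 32): λ = (3·23² + 35)/(2·32) ≡ 32/11. 11⁻¹ ≡ 29 (mod 53), so λ ≡ 32·29 ≡ 27.
  x = λ² - 23 - 23 = 729 - 46 ≡ 47; y = λ·(23 - 47) - 32 ≡ 9. → (47, 9)
3A: (47, 9) + (23, 32). λ = (32 - 9)/(23 - 47) ≡ 23/29 mod 53. 29⁻¹ ≡ 11 (mod 53), so λ ≡ 41.
  x = λ² - 47 - 23 = 1681 - 70 ≡ 21; y = λ·(47 - 21) - 9 ≡ 50. → (21, 50)
4A: (21, 50) + (23, 32). λ = (32 - 50)/(23 - 21) ≡ 35/2 mod 53. 2⁻¹ ≡ 27 (mod 53), so λ ≡ 44.
  x = λ² - 21 - 23 = 1936 - 44 ≡ 37; y = λ·(21 - 37) - 50 ≡ 41. → (37, 41)
4A = (37, 41).
Finally 4A + B:
(37, 41) + (47, 9). λ = (9 - 41)/(47 - 37) ≡ 21/10 mod 53. 10⁻¹ ≡ 16 (mod 53), so λ ≡ 18.
  x = λ² - 37 - 47 = 324 - 84 ≡ 28; y = λ·(37 - 28) - 41 ≡ 15. → (28, 15)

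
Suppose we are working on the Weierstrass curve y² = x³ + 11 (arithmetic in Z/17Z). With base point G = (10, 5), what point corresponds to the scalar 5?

(11, 4)

Double-and-add on 5 = (101)₂. Start with G = (10, 5) for the leading 1-bit.
double: tangent at (10, 5): λ = (3·10² + 0)/(2·5) ≡ 11/10. 10⁻¹ ≡ 12 (mod 17), so λ ≡ 11·12 ≡ 13.
  x = λ² - 10 - 10 = 169 - 20 ≡ 13; y = λ·(10 - 13) - 5 ≡ 7. → (13, 7)
double: tangent at (13, 7): λ = (3·13² + 0)/(2·7) ≡ 14/14. 14⁻¹ ≡ 11 (mod 17) since 14·11 = 154 ≡ 1, so λ ≡ 14·11 ≡ 1.
  x = λ² - 13 - 13 = 1 - 26 ≡ 9; y = λ·(13 - 9) - 7 ≡ 14. → (9, 14)
add G: (9, 14) + (10, 5). λ = (5 - 14)/(10 - 9) ≡ 8/1 mod 17. 1⁻¹ ≡ 1 (mod 17) since 1·1 = 1 ≡ 1, so λ ≡ 8.
  x = λ² - 9 - 10 = 64 - 19 ≡ 11; y = λ·(9 - 11) - 14 ≡ 4. → (11, 4)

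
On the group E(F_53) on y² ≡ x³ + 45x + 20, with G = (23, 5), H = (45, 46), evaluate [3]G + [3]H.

(7, 25)

First 3G:
Repeated addition: build up to 3G.
2G: tangent at (23, 5): λ = (3·23² + 45)/(2·5) ≡ 42/10. 10⁻¹ ≡ 16 (mod 53), so λ ≡ 42·16 ≡ 36.
  x = λ² - 23 - 23 = 1296 - 46 ≡ 31; y = λ·(23 - 31) - 5 ≡ 25. → (31, 25)
3G: (31, 25) + (23, 5). λ = (5 - 25)/(23 - 31) ≡ 33/45 mod 53. 45⁻¹ ≡ 33 (mod 53), so λ ≡ 29.
  x = λ² - 31 - 23 = 841 - 54 ≡ 45; y = λ·(31 - 45) - 25 ≡ 46. → (45, 46)
3G = (45, 46).
Next 3H:
Repeated addition: build up to 3H.
2H: tangent at (45, 46): λ = (3·45² + 45)/(2·46) ≡ 25/39. 39⁻¹ ≡ 34 (mod 53), so λ ≡ 25·34 ≡ 2.
  x = λ² - 45 - 45 = 4 - 90 ≡ 20; y = λ·(45 - 20) - 46 ≡ 4. → (20, 4)
3H: (20, 4) + (45, 46). λ = (46 - 4)/(45 - 20) ≡ 42/25 mod 53. 25⁻¹ ≡ 17 (mod 53), so λ ≡ 25.
  x = λ² - 20 - 45 = 625 - 65 ≡ 30; y = λ·(20 - 30) - 4 ≡ 11. → (30, 11)
3H = (30, 11).
Finally 3G + 3H:
(45, 46) + (30, 11). λ = (11 - 46)/(30 - 45) ≡ 18/38 mod 53. 38⁻¹ ≡ 7 (mod 53), so λ ≡ 20.
  x = λ² - 45 - 30 = 400 - 75 ≡ 7; y = λ·(45 - 7) - 46 ≡ 25. → (7, 25)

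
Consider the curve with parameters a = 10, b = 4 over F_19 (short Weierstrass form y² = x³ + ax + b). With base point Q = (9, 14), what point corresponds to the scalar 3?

(3, 2)

Repeated addition: build up to 3Q.
2Q: tangent at (9, 14): λ = (3·9² + 10)/(2·14) ≡ 6/9. 9⁻¹ ≡ 17 (mod 19) since 9·17 = 153 ≡ 1, so λ ≡ 6·17 ≡ 7.
  x = λ² - 9 - 9 = 49 - 18 ≡ 12; y = λ·(9 - 12) - 14 ≡ 3. → (12, 3)
3Q: (12, 3) + (9, 14). λ = (14 - 3)/(9 - 12) ≡ 11/16 mod 19. 16⁻¹ ≡ 6 (mod 19) since 16·6 = 96 ≡ 1, so λ ≡ 9.
  x = λ² - 12 - 9 = 81 - 21 ≡ 3; y = λ·(12 - 3) - 3 ≡ 2. → (3, 2)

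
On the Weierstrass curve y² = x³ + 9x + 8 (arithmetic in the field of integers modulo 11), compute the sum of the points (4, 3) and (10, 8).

(9, 2)

(4, 3) + (10, 8). λ = (8 - 3)/(10 - 4) ≡ 5/6 mod 11. 6⁻¹ ≡ 2 (mod 11) since 6·2 = 12 ≡ 1, so λ ≡ 10.
  x = λ² - 4 - 10 = 100 - 14 ≡ 9; y = λ·(4 - 9) - 3 ≡ 2. → (9, 2)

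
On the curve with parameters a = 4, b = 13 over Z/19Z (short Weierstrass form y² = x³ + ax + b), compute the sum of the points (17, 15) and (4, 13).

(15, 16)

(17, 15) + (4, 13). λ = (13 - 15)/(4 - 17) ≡ 17/6 mod 19. 6⁻¹ ≡ 16 (mod 19), so λ ≡ 6.
  x = λ² - 17 - 4 = 36 - 21 ≡ 15; y = λ·(17 - 15) - 15 ≡ 16. → (15, 16)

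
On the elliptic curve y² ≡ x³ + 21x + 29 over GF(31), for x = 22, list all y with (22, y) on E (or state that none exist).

x³ + 21x + 29 = 11139 ≡ 10 (mod 31).
Square roots of 10 mod 31: 14 and 17 (since 14² = 196 ≡ 10).

14, 17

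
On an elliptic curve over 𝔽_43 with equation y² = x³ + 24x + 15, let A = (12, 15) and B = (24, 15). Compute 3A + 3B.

First 3A:
Repeated addition: build up to 3A.
2A: tangent at (12, 15): λ = (3·12² + 24)/(2·15) ≡ 26/30. 30⁻¹ ≡ 33 (mod 43), so λ ≡ 26·33 ≡ 41.
  x = λ² - 12 - 12 = 1681 - 24 ≡ 23; y = λ·(12 - 23) - 15 ≡ 7. → (23, 7)
3A: (23, 7) + (12, 15). λ = (15 - 7)/(12 - 23) ≡ 8/32 mod 43. 32⁻¹ ≡ 39 (mod 43) since 32·39 = 1248 ≡ 1, so λ ≡ 11.
  x = λ² - 23 - 12 = 121 - 35 ≡ 0; y = λ·(23 - 0) - 7 ≡ 31. → (0, 31)
3A = (0, 31).
Next 3B:
Repeated addition: build up to 3B.
2B: tangent at (24, 15): λ = (3·24² + 24)/(2·15) ≡ 32/30. 30⁻¹ ≡ 33 (mod 43) since 30·33 = 990 ≡ 1, so λ ≡ 32·33 ≡ 24.
  x = λ² - 24 - 24 = 576 - 48 ≡ 12; y = λ·(24 - 12) - 15 ≡ 15. → (12, 15)
3B: (12, 15) + (24, 15). λ = (15 - 15)/(24 - 12) ≡ 0/12 mod 43. 12⁻¹ ≡ 18 (mod 43) since 12·18 = 216 ≡ 1, so λ ≡ 0.
  x = λ² - 12 - 24 = 0 - 36 ≡ 7; y = λ·(12 - 7) - 15 ≡ 28. → (7, 28)
3B = (7, 28).
Finally 3A + 3B:
(0, 31) + (7, 28). λ = (28 - 31)/(7 - 0) ≡ 40/7 mod 43. 7⁻¹ ≡ 37 (mod 43), so λ ≡ 18.
  x = λ² - 0 - 7 = 324 - 7 ≡ 16; y = λ·(0 - 16) - 31 ≡ 25. → (16, 25)

(16, 25)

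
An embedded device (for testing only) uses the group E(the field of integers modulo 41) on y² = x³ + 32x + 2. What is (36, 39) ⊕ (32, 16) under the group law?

(36, 39) + (32, 16). λ = (16 - 39)/(32 - 36) ≡ 18/37 mod 41. 37⁻¹ ≡ 10 (mod 41), so λ ≡ 16.
  x = λ² - 36 - 32 = 256 - 68 ≡ 24; y = λ·(36 - 24) - 39 ≡ 30. → (24, 30)

(24, 30)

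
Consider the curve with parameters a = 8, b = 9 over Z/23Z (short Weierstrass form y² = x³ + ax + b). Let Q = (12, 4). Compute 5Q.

(15, 10)

Double-and-add on 5 = (101)₂. Start with Q = (12, 4) for the leading 1-bit.
double: tangent at (12, 4): λ = (3·12² + 8)/(2·4) ≡ 3/8. 8⁻¹ ≡ 3 (mod 23), so λ ≡ 3·3 ≡ 9.
  x = λ² - 12 - 12 = 81 - 24 ≡ 11; y = λ·(12 - 11) - 4 ≡ 5. → (11, 5)
double: tangent at (11, 5): λ = (3·11² + 8)/(2·5) ≡ 3/10. 10⁻¹ ≡ 7 (mod 23) since 10·7 = 70 ≡ 1, so λ ≡ 3·7 ≡ 21.
  x = λ² - 11 - 11 = 441 - 22 ≡ 5; y = λ·(11 - 5) - 5 ≡ 6. → (5, 6)
add Q: (5, 6) + (12, 4). λ = (4 - 6)/(12 - 5) ≡ 21/7 mod 23. 7⁻¹ ≡ 10 (mod 23), so λ ≡ 3.
  x = λ² - 5 - 12 = 9 - 17 ≡ 15; y = λ·(5 - 15) - 6 ≡ 10. → (15, 10)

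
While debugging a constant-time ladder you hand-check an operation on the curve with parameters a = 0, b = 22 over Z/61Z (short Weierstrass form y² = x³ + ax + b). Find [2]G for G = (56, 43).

(19, 7)

tangent at (56, 43): λ = (3·56² + 0)/(2·43) ≡ 14/25. 25⁻¹ ≡ 22 (mod 61), so λ ≡ 14·22 ≡ 3.
  x = λ² - 56 - 56 = 9 - 112 ≡ 19; y = λ·(56 - 19) - 43 ≡ 7. → (19, 7)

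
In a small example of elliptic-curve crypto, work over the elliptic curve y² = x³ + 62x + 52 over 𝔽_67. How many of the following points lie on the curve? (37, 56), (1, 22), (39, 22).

1

(37, 56): 56² ≡ 54, rhs ≡ 2 → off.
(1, 22): 22² ≡ 15, rhs ≡ 48 → off.
(39, 22): 22² ≡ 15, rhs ≡ 15 → on.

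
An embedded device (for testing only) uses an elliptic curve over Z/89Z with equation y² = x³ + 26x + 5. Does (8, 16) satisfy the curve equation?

y² = 16² ≡ 78; x³ + 26x + 5 = 725 ≡ 13 (mod 89). 78 ≠ 13.

no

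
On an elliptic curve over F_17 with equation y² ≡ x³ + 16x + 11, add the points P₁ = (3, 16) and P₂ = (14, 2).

(13, 6)

(3, 16) + (14, 2). λ = (2 - 16)/(14 - 3) ≡ 3/11 mod 17. 11⁻¹ ≡ 14 (mod 17), so λ ≡ 8.
  x = λ² - 3 - 14 = 64 - 17 ≡ 13; y = λ·(3 - 13) - 16 ≡ 6. → (13, 6)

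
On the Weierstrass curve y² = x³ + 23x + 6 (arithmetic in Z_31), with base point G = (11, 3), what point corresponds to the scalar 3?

Repeated addition: build up to 3G.
2G: tangent at (11, 3): λ = (3·11² + 23)/(2·3) ≡ 14/6. 6⁻¹ ≡ 26 (mod 31), so λ ≡ 14·26 ≡ 23.
  x = λ² - 11 - 11 = 529 - 22 ≡ 11; y = λ·(11 - 11) - 3 ≡ 28. → (11, 28)
3G: (11, 28) + (11, 3): same x and y₁ ≡ -y₂, so the sum is O.

O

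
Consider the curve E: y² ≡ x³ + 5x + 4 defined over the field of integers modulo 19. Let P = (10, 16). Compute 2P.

tangent at (10, 16): λ = (3·10² + 5)/(2·16) ≡ 1/13. 13⁻¹ ≡ 3 (mod 19) since 13·3 = 39 ≡ 1, so λ ≡ 1·3 ≡ 3.
  x = λ² - 10 - 10 = 9 - 20 ≡ 8; y = λ·(10 - 8) - 16 ≡ 9. → (8, 9)

(8, 9)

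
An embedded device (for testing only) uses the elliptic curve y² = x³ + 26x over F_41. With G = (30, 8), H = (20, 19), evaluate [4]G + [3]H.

(20, 22)

First 4G:
Repeated addition: build up to 4G.
2G: tangent at (30, 8): λ = (3·30² + 26)/(2·8) ≡ 20/16. 16⁻¹ ≡ 18 (mod 41) since 16·18 = 288 ≡ 1, so λ ≡ 20·18 ≡ 32.
  x = λ² - 30 - 30 = 1024 - 60 ≡ 21; y = λ·(30 - 21) - 8 ≡ 34. → (21, 34)
3G: (21, 34) + (30, 8). λ = (8 - 34)/(30 - 21) ≡ 15/9 mod 41. 9⁻¹ ≡ 32 (mod 41) since 9·32 = 288 ≡ 1, so λ ≡ 29.
  x = λ² - 21 - 30 = 841 - 51 ≡ 11; y = λ·(21 - 11) - 34 ≡ 10. → (11, 10)
4G: (11, 10) + (30, 8). λ = (8 - 10)/(30 - 11) ≡ 39/19 mod 41. 19⁻¹ ≡ 13 (mod 41), so λ ≡ 15.
  x = λ² - 11 - 30 = 225 - 41 ≡ 20; y = λ·(11 - 20) - 10 ≡ 19. → (20, 19)
4G = (20, 19).
Next 3H:
Repeated addition: build up to 3H.
2H: tangent at (20, 19): λ = (3·20² + 26)/(2·19) ≡ 37/38. 38⁻¹ ≡ 27 (mod 41) since 38·27 = 1026 ≡ 1, so λ ≡ 37·27 ≡ 15.
  x = λ² - 20 - 20 = 225 - 40 ≡ 21; y = λ·(20 - 21) - 19 ≡ 7. → (21, 7)
3H: (21, 7) + (20, 19). λ = (19 - 7)/(20 - 21) ≡ 12/40 mod 41. 40⁻¹ ≡ 40 (mod 41), so λ ≡ 29.
  x = λ² - 21 - 20 = 841 - 41 ≡ 21; y = λ·(21 - 21) - 7 ≡ 34. → (21, 34)
3H = (21, 34).
Finally 4G + 3H:
(20, 19) + (21, 34). λ = (34 - 19)/(21 - 20) ≡ 15/1 mod 41. 1⁻¹ ≡ 1 (mod 41) since 1·1 = 1 ≡ 1, so λ ≡ 15.
  x = λ² - 20 - 21 = 225 - 41 ≡ 20; y = λ·(20 - 20) - 19 ≡ 22. → (20, 22)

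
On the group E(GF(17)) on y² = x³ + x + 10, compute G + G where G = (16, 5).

tangent at (16, 5): λ = (3·16² + 1)/(2·5) ≡ 4/10. 10⁻¹ ≡ 12 (mod 17), so λ ≡ 4·12 ≡ 14.
  x = λ² - 16 - 16 = 196 - 32 ≡ 11; y = λ·(16 - 11) - 5 ≡ 14. → (11, 14)

(11, 14)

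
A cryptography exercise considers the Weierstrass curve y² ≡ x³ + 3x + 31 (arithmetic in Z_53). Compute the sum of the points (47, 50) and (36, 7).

(47, 50) + (36, 7). λ = (7 - 50)/(36 - 47) ≡ 10/42 mod 53. 42⁻¹ ≡ 24 (mod 53) since 42·24 = 1008 ≡ 1, so λ ≡ 28.
  x = λ² - 47 - 36 = 784 - 83 ≡ 12; y = λ·(47 - 12) - 50 ≡ 29. → (12, 29)

(12, 29)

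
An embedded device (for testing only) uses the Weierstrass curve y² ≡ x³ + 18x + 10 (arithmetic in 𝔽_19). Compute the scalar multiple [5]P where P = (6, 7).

(7, 2)

Repeated addition: build up to 5P.
2P: tangent at (6, 7): λ = (3·6² + 18)/(2·7) ≡ 12/14. 14⁻¹ ≡ 15 (mod 19), so λ ≡ 12·15 ≡ 9.
  x = λ² - 6 - 6 = 81 - 12 ≡ 12; y = λ·(6 - 12) - 7 ≡ 15. → (12, 15)
3P: (12, 15) + (6, 7). λ = (7 - 15)/(6 - 12) ≡ 11/13 mod 19. 13⁻¹ ≡ 3 (mod 19) since 13·3 = 39 ≡ 1, so λ ≡ 14.
  x = λ² - 12 - 6 = 196 - 18 ≡ 7; y = λ·(12 - 7) - 15 ≡ 17. → (7, 17)
4P: (7, 17) + (6, 7). λ = (7 - 17)/(6 - 7) ≡ 9/18 mod 19. 18⁻¹ ≡ 18 (mod 19), so λ ≡ 10.
  x = λ² - 7 - 6 = 100 - 13 ≡ 11; y = λ·(7 - 11) - 17 ≡ 0. → (11, 0)
5P: (11, 0) + (6, 7). λ = (7 - 0)/(6 - 11) ≡ 7/14 mod 19. 14⁻¹ ≡ 15 (mod 19) since 14·15 = 210 ≡ 1, so λ ≡ 10.
  x = λ² - 11 - 6 = 100 - 17 ≡ 7; y = λ·(11 - 7) - 0 ≡ 2. → (7, 2)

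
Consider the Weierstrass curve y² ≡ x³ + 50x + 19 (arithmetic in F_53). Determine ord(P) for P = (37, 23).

7

2P: tangent at (37, 23): λ = (3·37² + 50)/(2·23) ≡ 23/46. 46⁻¹ ≡ 15 (mod 53), so λ ≡ 23·15 ≡ 27.
  x = λ² - 37 - 37 = 729 - 74 ≡ 19; y = λ·(37 - 19) - 23 ≡ 39. → (19, 39)
3P: (19, 39) + (37, 23). λ = (23 - 39)/(37 - 19) ≡ 37/18 mod 53. 18⁻¹ ≡ 3 (mod 53), so λ ≡ 5.
  x = λ² - 19 - 37 = 25 - 56 ≡ 22; y = λ·(19 - 22) - 39 ≡ 52. → (22, 52)
4P: (22, 52) + (37, 23). λ = (23 - 52)/(37 - 22) ≡ 24/15 mod 53. 15⁻¹ ≡ 46 (mod 53) since 15·46 = 690 ≡ 1, so λ ≡ 44.
  x = λ² - 22 - 37 = 1936 - 59 ≡ 22; y = λ·(22 - 22) - 52 ≡ 1. → (22, 1)
5P: (22, 1) + (37, 23). λ = (23 - 1)/(37 - 22) ≡ 22/15 mod 53. 15⁻¹ ≡ 46 (mod 53), so λ ≡ 5.
  x = λ² - 22 - 37 = 25 - 59 ≡ 19; y = λ·(22 - 19) - 1 ≡ 14. → (19, 14)
6P: (19, 14) + (37, 23). λ = (23 - 14)/(37 - 19) ≡ 9/18 mod 53. 18⁻¹ ≡ 3 (mod 53), so λ ≡ 27.
  x = λ² - 19 - 37 = 729 - 56 ≡ 37; y = λ·(19 - 37) - 14 ≡ 30. → (37, 30)
7P: (37, 30) + (37, 23): same x and y₁ ≡ -y₂, so the sum is O.
7P = O, so the order is 7.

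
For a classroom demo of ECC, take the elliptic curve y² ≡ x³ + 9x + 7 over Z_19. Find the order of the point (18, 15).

4

2P: tangent at (18, 15): λ = (3·18² + 9)/(2·15) ≡ 12/11. 11⁻¹ ≡ 7 (mod 19), so λ ≡ 12·7 ≡ 8.
  x = λ² - 18 - 18 = 64 - 36 ≡ 9; y = λ·(18 - 9) - 15 ≡ 0. → (9, 0)
3P: (9, 0) + (18, 15). λ = (15 - 0)/(18 - 9) ≡ 15/9 mod 19. 9⁻¹ ≡ 17 (mod 19) since 9·17 = 153 ≡ 1, so λ ≡ 8.
  x = λ² - 9 - 18 = 64 - 27 ≡ 18; y = λ·(9 - 18) - 0 ≡ 4. → (18, 4)
4P: (18, 4) + (18, 15): same x and y₁ ≡ -y₂, so the sum is the point at infinity.
4P = the point at infinity, so the order is 4.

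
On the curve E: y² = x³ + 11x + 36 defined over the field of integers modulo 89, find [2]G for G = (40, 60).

(62, 80)

tangent at (40, 60): λ = (3·40² + 11)/(2·60) ≡ 5/31. 31⁻¹ ≡ 23 (mod 89), so λ ≡ 5·23 ≡ 26.
  x = λ² - 40 - 40 = 676 - 80 ≡ 62; y = λ·(40 - 62) - 60 ≡ 80. → (62, 80)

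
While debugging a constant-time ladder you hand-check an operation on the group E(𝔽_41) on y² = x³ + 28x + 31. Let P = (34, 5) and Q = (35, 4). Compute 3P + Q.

(40, 17)

First 3P:
Repeated addition: build up to 3P.
2P: tangent at (34, 5): λ = (3·34² + 28)/(2·5) ≡ 11/10. 10⁻¹ ≡ 37 (mod 41), so λ ≡ 11·37 ≡ 38.
  x = λ² - 34 - 34 = 1444 - 68 ≡ 23; y = λ·(34 - 23) - 5 ≡ 3. → (23, 3)
3P: (23, 3) + (34, 5). λ = (5 - 3)/(34 - 23) ≡ 2/11 mod 41. 11⁻¹ ≡ 15 (mod 41), so λ ≡ 30.
  x = λ² - 23 - 34 = 900 - 57 ≡ 23; y = λ·(23 - 23) - 3 ≡ 38. → (23, 38)
3P = (23, 38).
Finally 3P + Q:
(23, 38) + (35, 4). λ = (4 - 38)/(35 - 23) ≡ 7/12 mod 41. 12⁻¹ ≡ 24 (mod 41), so λ ≡ 4.
  x = λ² - 23 - 35 = 16 - 58 ≡ 40; y = λ·(23 - 40) - 38 ≡ 17. → (40, 17)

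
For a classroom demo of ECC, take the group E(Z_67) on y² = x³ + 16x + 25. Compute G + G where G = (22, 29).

tangent at (22, 29): λ = (3·22² + 16)/(2·29) ≡ 61/58. 58⁻¹ ≡ 52 (mod 67) since 58·52 = 3016 ≡ 1, so λ ≡ 61·52 ≡ 23.
  x = λ² - 22 - 22 = 529 - 44 ≡ 16; y = λ·(22 - 16) - 29 ≡ 42. → (16, 42)

(16, 42)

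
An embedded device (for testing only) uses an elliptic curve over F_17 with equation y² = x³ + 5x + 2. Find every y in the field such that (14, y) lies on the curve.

none

x³ + 5x + 2 = 2816 ≡ 11 (mod 17).
11 is a non-residue mod 17; no y exists.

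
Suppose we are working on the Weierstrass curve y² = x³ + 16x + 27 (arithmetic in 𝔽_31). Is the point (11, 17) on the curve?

y² = 17² ≡ 10; x³ + 16x + 27 = 1534 ≡ 15 (mod 31). 10 ≠ 15.

no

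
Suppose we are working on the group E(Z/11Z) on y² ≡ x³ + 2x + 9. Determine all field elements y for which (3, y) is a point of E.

x³ + 2x + 9 = 42 ≡ 9 (mod 11).
Square roots of 9 mod 11: 3 and 8 (since 3² = 9 ≡ 9).

3, 8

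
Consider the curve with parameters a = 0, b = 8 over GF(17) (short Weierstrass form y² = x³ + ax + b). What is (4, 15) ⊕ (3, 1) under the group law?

(2, 13)

(4, 15) + (3, 1). λ = (1 - 15)/(3 - 4) ≡ 3/16 mod 17. 16⁻¹ ≡ 16 (mod 17), so λ ≡ 14.
  x = λ² - 4 - 3 = 196 - 7 ≡ 2; y = λ·(4 - 2) - 15 ≡ 13. → (2, 13)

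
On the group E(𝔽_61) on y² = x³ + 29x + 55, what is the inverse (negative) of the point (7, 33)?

(7, 28)

-(7, 33) = (7, -33 mod 61) = (7, 28).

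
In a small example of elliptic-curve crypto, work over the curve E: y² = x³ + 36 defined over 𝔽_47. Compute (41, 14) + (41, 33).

O

The two points share x = 41 and their y-coordinates satisfy 14 + 33 ≡ 0 (mod 47), so they are inverses. Their sum is O.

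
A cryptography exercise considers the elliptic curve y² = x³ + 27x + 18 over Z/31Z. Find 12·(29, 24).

Write P = (29, 24).
Double-and-add on 12 = (1100)₂. Start with P = (29, 24) for the leading 1-bit.
double: tangent at (29, 24): λ = (3·29² + 27)/(2·24) ≡ 8/17. 17⁻¹ ≡ 11 (mod 31), so λ ≡ 8·11 ≡ 26.
  x = λ² - 29 - 29 = 676 - 58 ≡ 29; y = λ·(29 - 29) - 24 ≡ 7. → (29, 7)
add P: (29, 7) + (29, 24): same x and y₁ ≡ -y₂, so the sum is 𝒪.
double: 𝒪 + 𝒪 = 𝒪 (identity).
double: 𝒪 + 𝒪 = 𝒪 (identity).

O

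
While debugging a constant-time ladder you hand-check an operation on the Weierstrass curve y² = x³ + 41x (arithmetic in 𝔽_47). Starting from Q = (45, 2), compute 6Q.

Repeated addition: build up to 6Q.
2Q: tangent at (45, 2): λ = (3·45² + 41)/(2·2) ≡ 6/4. 4⁻¹ ≡ 12 (mod 47), so λ ≡ 6·12 ≡ 25.
  x = λ² - 45 - 45 = 625 - 90 ≡ 18; y = λ·(45 - 18) - 2 ≡ 15. → (18, 15)
3Q: (18, 15) + (45, 2). λ = (2 - 15)/(45 - 18) ≡ 34/27 mod 47. 27⁻¹ ≡ 7 (mod 47), so λ ≡ 3.
  x = λ² - 18 - 45 = 9 - 63 ≡ 40; y = λ·(18 - 40) - 15 ≡ 13. → (40, 13)
4Q: (40, 13) + (45, 2). λ = (2 - 13)/(45 - 40) ≡ 36/5 mod 47. 5⁻¹ ≡ 19 (mod 47), so λ ≡ 26.
  x = λ² - 40 - 45 = 676 - 85 ≡ 27; y = λ·(40 - 27) - 13 ≡ 43. → (27, 43)
5Q: (27, 43) + (45, 2). λ = (2 - 43)/(45 - 27) ≡ 6/18 mod 47. 18⁻¹ ≡ 34 (mod 47), so λ ≡ 16.
  x = λ² - 27 - 45 = 256 - 72 ≡ 43; y = λ·(27 - 43) - 43 ≡ 30. → (43, 30)
6Q: (43, 30) + (45, 2). λ = (2 - 30)/(45 - 43) ≡ 19/2 mod 47. 2⁻¹ ≡ 24 (mod 47), so λ ≡ 33.
  x = λ² - 43 - 45 = 1089 - 88 ≡ 14; y = λ·(43 - 14) - 30 ≡ 34. → (14, 34)

(14, 34)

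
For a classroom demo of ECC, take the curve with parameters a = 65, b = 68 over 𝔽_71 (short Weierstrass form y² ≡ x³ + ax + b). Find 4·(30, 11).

(4, 26)

Write P = (30, 11).
Repeated addition: build up to 4P.
2P: tangent at (30, 11): λ = (3·30² + 65)/(2·11) ≡ 67/22. 22⁻¹ ≡ 42 (mod 71), so λ ≡ 67·42 ≡ 45.
  x = λ² - 30 - 30 = 2025 - 60 ≡ 48; y = λ·(30 - 48) - 11 ≡ 31. → (48, 31)
3P: (48, 31) + (30, 11). λ = (11 - 31)/(30 - 48) ≡ 51/53 mod 71. 53⁻¹ ≡ 67 (mod 71) since 53·67 = 3551 ≡ 1, so λ ≡ 9.
  x = λ² - 48 - 30 = 81 - 78 ≡ 3; y = λ·(48 - 3) - 31 ≡ 19. → (3, 19)
4P: (3, 19) + (30, 11). λ = (11 - 19)/(30 - 3) ≡ 63/27 mod 71. 27⁻¹ ≡ 50 (mod 71) since 27·50 = 1350 ≡ 1, so λ ≡ 26.
  x = λ² - 3 - 30 = 676 - 33 ≡ 4; y = λ·(3 - 4) - 19 ≡ 26. → (4, 26)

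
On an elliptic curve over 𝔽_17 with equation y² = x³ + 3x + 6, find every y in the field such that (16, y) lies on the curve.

x³ + 3x + 6 = 4150 ≡ 2 (mod 17).
Square roots of 2 mod 17: 6 and 11 (since 6² = 36 ≡ 2).

6, 11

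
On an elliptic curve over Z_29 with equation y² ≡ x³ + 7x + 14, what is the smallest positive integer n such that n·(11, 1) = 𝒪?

7

2P: tangent at (11, 1): λ = (3·11² + 7)/(2·1) ≡ 22/2. 2⁻¹ ≡ 15 (mod 29) since 2·15 = 30 ≡ 1, so λ ≡ 22·15 ≡ 11.
  x = λ² - 11 - 11 = 121 - 22 ≡ 12; y = λ·(11 - 12) - 1 ≡ 17. → (12, 17)
3P: (12, 17) + (11, 1). λ = (1 - 17)/(11 - 12) ≡ 13/28 mod 29. 28⁻¹ ≡ 28 (mod 29) since 28·28 = 784 ≡ 1, so λ ≡ 16.
  x = λ² - 12 - 11 = 256 - 23 ≡ 1; y = λ·(12 - 1) - 17 ≡ 14. → (1, 14)
4P: (1, 14) + (11, 1). λ = (1 - 14)/(11 - 1) ≡ 16/10 mod 29. 10⁻¹ ≡ 3 (mod 29) since 10·3 = 30 ≡ 1, so λ ≡ 19.
  x = λ² - 1 - 11 = 361 - 12 ≡ 1; y = λ·(1 - 1) - 14 ≡ 15. → (1, 15)
5P: (1, 15) + (11, 1). λ = (1 - 15)/(11 - 1) ≡ 15/10 mod 29. 10⁻¹ ≡ 3 (mod 29) since 10·3 = 30 ≡ 1, so λ ≡ 16.
  x = λ² - 1 - 11 = 256 - 12 ≡ 12; y = λ·(1 - 12) - 15 ≡ 12. → (12, 12)
6P: (12, 12) + (11, 1). λ = (1 - 12)/(11 - 12) ≡ 18/28 mod 29. 28⁻¹ ≡ 28 (mod 29) since 28·28 = 784 ≡ 1, so λ ≡ 11.
  x = λ² - 12 - 11 = 121 - 23 ≡ 11; y = λ·(12 - 11) - 12 ≡ 28. → (11, 28)
7P: (11, 28) + (11, 1): same x and y₁ ≡ -y₂, so the sum is 𝒪.
7P = 𝒪, so the order is 7.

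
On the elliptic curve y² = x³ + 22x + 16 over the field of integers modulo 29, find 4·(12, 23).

Write G = (12, 23).
Double-and-add on 4 = (100)₂. Start with G = (12, 23) for the leading 1-bit.
double: tangent at (12, 23): λ = (3·12² + 22)/(2·23) ≡ 19/17. 17⁻¹ ≡ 12 (mod 29), so λ ≡ 19·12 ≡ 25.
  x = λ² - 12 - 12 = 625 - 24 ≡ 21; y = λ·(12 - 21) - 23 ≡ 13. → (21, 13)
double: tangent at (21, 13): λ = (3·21² + 22)/(2·13) ≡ 11/26. 26⁻¹ ≡ 19 (mod 29) since 26·19 = 494 ≡ 1, so λ ≡ 11·19 ≡ 6.
  x = λ² - 21 - 21 = 36 - 42 ≡ 23; y = λ·(21 - 23) - 13 ≡ 4. → (23, 4)

(23, 4)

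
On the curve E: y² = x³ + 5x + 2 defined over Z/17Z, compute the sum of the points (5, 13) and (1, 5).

(15, 1)

(5, 13) + (1, 5). λ = (5 - 13)/(1 - 5) ≡ 9/13 mod 17. 13⁻¹ ≡ 4 (mod 17) since 13·4 = 52 ≡ 1, so λ ≡ 2.
  x = λ² - 5 - 1 = 4 - 6 ≡ 15; y = λ·(5 - 15) - 13 ≡ 1. → (15, 1)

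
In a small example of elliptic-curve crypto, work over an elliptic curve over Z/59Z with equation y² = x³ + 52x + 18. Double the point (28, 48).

(7, 28)

tangent at (28, 48): λ = (3·28² + 52)/(2·48) ≡ 44/37. 37⁻¹ ≡ 8 (mod 59), so λ ≡ 44·8 ≡ 57.
  x = λ² - 28 - 28 = 3249 - 56 ≡ 7; y = λ·(28 - 7) - 48 ≡ 28. → (7, 28)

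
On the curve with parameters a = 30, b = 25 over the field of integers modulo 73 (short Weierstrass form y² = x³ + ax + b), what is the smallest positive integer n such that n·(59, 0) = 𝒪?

2

2P: (59, 0) + (59, 0): same x and y₁ ≡ -y₂, so the sum is 𝒪.
2P = 𝒪, so the order is 2.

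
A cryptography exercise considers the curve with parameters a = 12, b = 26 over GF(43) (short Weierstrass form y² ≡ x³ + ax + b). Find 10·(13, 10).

(21, 37)

Write Q = (13, 10).
Double-and-add on 10 = (1010)₂. Start with Q = (13, 10) for the leading 1-bit.
double: tangent at (13, 10): λ = (3·13² + 12)/(2·10) ≡ 3/20. 20⁻¹ ≡ 28 (mod 43), so λ ≡ 3·28 ≡ 41.
  x = λ² - 13 - 13 = 1681 - 26 ≡ 21; y = λ·(13 - 21) - 10 ≡ 6. → (21, 6)
double: tangent at (21, 6): λ = (3·21² + 12)/(2·6) ≡ 2/12. 12⁻¹ ≡ 18 (mod 43), so λ ≡ 2·18 ≡ 36.
  x = λ² - 21 - 21 = 1296 - 42 ≡ 7; y = λ·(21 - 7) - 6 ≡ 25. → (7, 25)
add Q: (7, 25) + (13, 10). λ = (10 - 25)/(13 - 7) ≡ 28/6 mod 43. 6⁻¹ ≡ 36 (mod 43), so λ ≡ 19.
  x = λ² - 7 - 13 = 361 - 20 ≡ 40; y = λ·(7 - 40) - 25 ≡ 36. → (40, 36)
double: tangent at (40, 36): λ = (3·40² + 12)/(2·36) ≡ 39/29. 29⁻¹ ≡ 3 (mod 43), so λ ≡ 39·3 ≡ 31.
  x = λ² - 40 - 40 = 961 - 80 ≡ 21; y = λ·(40 - 21) - 36 ≡ 37. → (21, 37)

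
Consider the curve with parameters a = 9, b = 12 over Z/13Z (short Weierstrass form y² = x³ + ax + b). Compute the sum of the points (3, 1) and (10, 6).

(9, 4)

(3, 1) + (10, 6). λ = (6 - 1)/(10 - 3) ≡ 5/7 mod 13. 7⁻¹ ≡ 2 (mod 13) since 7·2 = 14 ≡ 1, so λ ≡ 10.
  x = λ² - 3 - 10 = 100 - 13 ≡ 9; y = λ·(3 - 9) - 1 ≡ 4. → (9, 4)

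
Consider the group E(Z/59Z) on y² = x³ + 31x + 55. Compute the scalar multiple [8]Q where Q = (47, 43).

(16, 24)

Double-and-add on 8 = (1000)₂. Start with Q = (47, 43) for the leading 1-bit.
double: tangent at (47, 43): λ = (3·47² + 31)/(2·43) ≡ 50/27. 27⁻¹ ≡ 35 (mod 59) since 27·35 = 945 ≡ 1, so λ ≡ 50·35 ≡ 39.
  x = λ² - 47 - 47 = 1521 - 94 ≡ 11; y = λ·(47 - 11) - 43 ≡ 4. → (11, 4)
double: tangent at (11, 4): λ = (3·11² + 31)/(2·4) ≡ 40/8. 8⁻¹ ≡ 37 (mod 59) since 8·37 = 296 ≡ 1, so λ ≡ 40·37 ≡ 5.
  x = λ² - 11 - 11 = 25 - 22 ≡ 3; y = λ·(11 - 3) - 4 ≡ 36. → (3, 36)
double: tangent at (3, 36): λ = (3·3² + 31)/(2·36) ≡ 58/13. 13⁻¹ ≡ 50 (mod 59) since 13·50 = 650 ≡ 1, so λ ≡ 58·50 ≡ 9.
  x = λ² - 3 - 3 = 81 - 6 ≡ 16; y = λ·(3 - 16) - 36 ≡ 24. → (16, 24)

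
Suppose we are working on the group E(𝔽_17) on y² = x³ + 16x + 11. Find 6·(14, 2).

Write P = (14, 2).
Repeated addition: build up to 6P.
2P: tangent at (14, 2): λ = (3·14² + 16)/(2·2) ≡ 9/4. 4⁻¹ ≡ 13 (mod 17), so λ ≡ 9·13 ≡ 15.
  x = λ² - 14 - 14 = 225 - 28 ≡ 10; y = λ·(14 - 10) - 2 ≡ 7. → (10, 7)
3P: (10, 7) + (14, 2). λ = (2 - 7)/(14 - 10) ≡ 12/4 mod 17. 4⁻¹ ≡ 13 (mod 17), so λ ≡ 3.
  x = λ² - 10 - 14 = 9 - 24 ≡ 2; y = λ·(10 - 2) - 7 ≡ 0. → (2, 0)
4P: (2, 0) + (14, 2). λ = (2 - 0)/(14 - 2) ≡ 2/12 mod 17. 12⁻¹ ≡ 10 (mod 17), so λ ≡ 3.
  x = λ² - 2 - 14 = 9 - 16 ≡ 10; y = λ·(2 - 10) - 0 ≡ 10. → (10, 10)
5P: (10, 10) + (14, 2). λ = (2 - 10)/(14 - 10) ≡ 9/4 mod 17. 4⁻¹ ≡ 13 (mod 17), so λ ≡ 15.
  x = λ² - 10 - 14 = 225 - 24 ≡ 14; y = λ·(10 - 14) - 10 ≡ 15. → (14, 15)
6P: (14, 15) + (14, 2): same x and y₁ ≡ -y₂, so the sum is ∞.

O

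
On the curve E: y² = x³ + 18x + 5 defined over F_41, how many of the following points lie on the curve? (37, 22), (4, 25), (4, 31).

2

(37, 22): 22² ≡ 33, rhs ≡ 33 → on.
(4, 25): 25² ≡ 10, rhs ≡ 18 → off.
(4, 31): 31² ≡ 18, rhs ≡ 18 → on.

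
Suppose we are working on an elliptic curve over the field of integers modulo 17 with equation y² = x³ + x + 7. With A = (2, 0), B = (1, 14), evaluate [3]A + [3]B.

First 3A:
Repeated addition: build up to 3A.
2A: (2, 0) + (2, 0): same x and y₁ ≡ -y₂, so the sum is 𝒪.
3A: 𝒪 + (2, 0) = (2, 0) (identity).
3A = (2, 0).
Next 3B:
Repeated addition: build up to 3B.
2B: tangent at (1, 14): λ = (3·1² + 1)/(2·14) ≡ 4/11. 11⁻¹ ≡ 14 (mod 17), so λ ≡ 4·14 ≡ 5.
  x = λ² - 1 - 1 = 25 - 2 ≡ 6; y = λ·(1 - 6) - 14 ≡ 12. → (6, 12)
3B: (6, 12) + (1, 14). λ = (14 - 12)/(1 - 6) ≡ 2/12 mod 17. 12⁻¹ ≡ 10 (mod 17), so λ ≡ 3.
  x = λ² - 6 - 1 = 9 - 7 ≡ 2; y = λ·(6 - 2) - 12 ≡ 0. → (2, 0)
3B = (2, 0).
Finally 3A + 3B:
(2, 0) + (2, 0): same x and y₁ ≡ -y₂, so the sum is 𝒪.

O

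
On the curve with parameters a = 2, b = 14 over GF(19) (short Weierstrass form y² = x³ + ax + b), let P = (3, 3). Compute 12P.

Repeated addition: build up to 12P.
2P: tangent at (3, 3): λ = (3·3² + 2)/(2·3) ≡ 10/6. 6⁻¹ ≡ 16 (mod 19), so λ ≡ 10·16 ≡ 8.
  x = λ² - 3 - 3 = 64 - 6 ≡ 1; y = λ·(3 - 1) - 3 ≡ 13. → (1, 13)
3P: (1, 13) + (3, 3). λ = (3 - 13)/(3 - 1) ≡ 9/2 mod 19. 2⁻¹ ≡ 10 (mod 19) since 2·10 = 20 ≡ 1, so λ ≡ 14.
  x = λ² - 1 - 3 = 196 - 4 ≡ 2; y = λ·(1 - 2) - 13 ≡ 11. → (2, 11)
4P: (2, 11) + (3, 3). λ = (3 - 11)/(3 - 2) ≡ 11/1 mod 19. 1⁻¹ ≡ 1 (mod 19) since 1·1 = 1 ≡ 1, so λ ≡ 11.
  x = λ² - 2 - 3 = 121 - 5 ≡ 2; y = λ·(2 - 2) - 11 ≡ 8. → (2, 8)
5P: (2, 8) + (3, 3). λ = (3 - 8)/(3 - 2) ≡ 14/1 mod 19. 1⁻¹ ≡ 1 (mod 19) since 1·1 = 1 ≡ 1, so λ ≡ 14.
  x = λ² - 2 - 3 = 196 - 5 ≡ 1; y = λ·(2 - 1) - 8 ≡ 6. → (1, 6)
6P: (1, 6) + (3, 3). λ = (3 - 6)/(3 - 1) ≡ 16/2 mod 19. 2⁻¹ ≡ 10 (mod 19) since 2·10 = 20 ≡ 1, so λ ≡ 8.
  x = λ² - 1 - 3 = 64 - 4 ≡ 3; y = λ·(1 - 3) - 6 ≡ 16. → (3, 16)
7P: (3, 16) + (3, 3): same x and y₁ ≡ -y₂, so the sum is O.
8P: O + (3, 3) = (3, 3) (identity).
9P: tangent at (3, 3): λ = (3·3² + 2)/(2·3) ≡ 10/6. 6⁻¹ ≡ 16 (mod 19), so λ ≡ 10·16 ≡ 8.
  x = λ² - 3 - 3 = 64 - 6 ≡ 1; y = λ·(3 - 1) - 3 ≡ 13. → (1, 13)
10P: (1, 13) + (3, 3). λ = (3 - 13)/(3 - 1) ≡ 9/2 mod 19. 2⁻¹ ≡ 10 (mod 19), so λ ≡ 14.
  x = λ² - 1 - 3 = 196 - 4 ≡ 2; y = λ·(1 - 2) - 13 ≡ 11. → (2, 11)
11P: (2, 11) + (3, 3). λ = (3 - 11)/(3 - 2) ≡ 11/1 mod 19. 1⁻¹ ≡ 1 (mod 19) since 1·1 = 1 ≡ 1, so λ ≡ 11.
  x = λ² - 2 - 3 = 121 - 5 ≡ 2; y = λ·(2 - 2) - 11 ≡ 8. → (2, 8)
12P: (2, 8) + (3, 3). λ = (3 - 8)/(3 - 2) ≡ 14/1 mod 19. 1⁻¹ ≡ 1 (mod 19) since 1·1 = 1 ≡ 1, so λ ≡ 14.
  x = λ² - 2 - 3 = 196 - 5 ≡ 1; y = λ·(2 - 1) - 8 ≡ 6. → (1, 6)

(1, 6)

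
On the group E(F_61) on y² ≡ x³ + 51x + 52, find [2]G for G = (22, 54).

(12, 14)

tangent at (22, 54): λ = (3·22² + 51)/(2·54) ≡ 39/47. 47⁻¹ ≡ 13 (mod 61), so λ ≡ 39·13 ≡ 19.
  x = λ² - 22 - 22 = 361 - 44 ≡ 12; y = λ·(22 - 12) - 54 ≡ 14. → (12, 14)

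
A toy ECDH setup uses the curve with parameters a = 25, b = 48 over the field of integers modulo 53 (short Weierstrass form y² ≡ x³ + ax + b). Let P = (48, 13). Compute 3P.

O

Repeated addition: build up to 3P.
2P: tangent at (48, 13): λ = (3·48² + 25)/(2·13) ≡ 47/26. 26⁻¹ ≡ 51 (mod 53), so λ ≡ 47·51 ≡ 12.
  x = λ² - 48 - 48 = 144 - 96 ≡ 48; y = λ·(48 - 48) - 13 ≡ 40. → (48, 40)
3P: (48, 40) + (48, 13): same x and y₁ ≡ -y₂, so the sum is ∞.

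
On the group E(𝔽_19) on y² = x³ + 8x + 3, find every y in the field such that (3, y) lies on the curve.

4, 15

x³ + 8x + 3 = 54 ≡ 16 (mod 19).
Square roots of 16 mod 19: 4 and 15 (since 4² = 16 ≡ 16).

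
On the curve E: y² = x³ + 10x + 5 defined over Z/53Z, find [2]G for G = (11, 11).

(24, 36)

tangent at (11, 11): λ = (3·11² + 10)/(2·11) ≡ 2/22. 22⁻¹ ≡ 41 (mod 53) since 22·41 = 902 ≡ 1, so λ ≡ 2·41 ≡ 29.
  x = λ² - 11 - 11 = 841 - 22 ≡ 24; y = λ·(11 - 24) - 11 ≡ 36. → (24, 36)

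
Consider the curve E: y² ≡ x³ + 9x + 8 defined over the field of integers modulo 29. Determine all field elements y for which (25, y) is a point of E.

x³ + 9x + 8 = 15858 ≡ 24 (mod 29).
Square roots of 24 mod 29: 13 and 16 (since 13² = 169 ≡ 24).

13, 16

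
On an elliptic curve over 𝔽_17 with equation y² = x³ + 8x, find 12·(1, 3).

(16, 12)

Write G = (1, 3).
Repeated addition: build up to 12G.
2G: tangent at (1, 3): λ = (3·1² + 8)/(2·3) ≡ 11/6. 6⁻¹ ≡ 3 (mod 17), so λ ≡ 11·3 ≡ 16.
  x = λ² - 1 - 1 = 256 - 2 ≡ 16; y = λ·(1 - 16) - 3 ≡ 12. → (16, 12)
3G: (16, 12) + (1, 3). λ = (3 - 12)/(1 - 16) ≡ 8/2 mod 17. 2⁻¹ ≡ 9 (mod 17) since 2·9 = 18 ≡ 1, so λ ≡ 4.
  x = λ² - 16 - 1 = 16 - 17 ≡ 16; y = λ·(16 - 16) - 12 ≡ 5. → (16, 5)
4G: (16, 5) + (1, 3). λ = (3 - 5)/(1 - 16) ≡ 15/2 mod 17. 2⁻¹ ≡ 9 (mod 17), so λ ≡ 16.
  x = λ² - 16 - 1 = 256 - 17 ≡ 1; y = λ·(16 - 1) - 5 ≡ 14. → (1, 14)
5G: (1, 14) + (1, 3): same x and y₁ ≡ -y₂, so the sum is O.
6G: O + (1, 3) = (1, 3) (identity).
7G: tangent at (1, 3): λ = (3·1² + 8)/(2·3) ≡ 11/6. 6⁻¹ ≡ 3 (mod 17), so λ ≡ 11·3 ≡ 16.
  x = λ² - 1 - 1 = 256 - 2 ≡ 16; y = λ·(1 - 16) - 3 ≡ 12. → (16, 12)
8G: (16, 12) + (1, 3). λ = (3 - 12)/(1 - 16) ≡ 8/2 mod 17. 2⁻¹ ≡ 9 (mod 17), so λ ≡ 4.
  x = λ² - 16 - 1 = 16 - 17 ≡ 16; y = λ·(16 - 16) - 12 ≡ 5. → (16, 5)
9G: (16, 5) + (1, 3). λ = (3 - 5)/(1 - 16) ≡ 15/2 mod 17. 2⁻¹ ≡ 9 (mod 17), so λ ≡ 16.
  x = λ² - 16 - 1 = 256 - 17 ≡ 1; y = λ·(16 - 1) - 5 ≡ 14. → (1, 14)
10G: (1, 14) + (1, 3): same x and y₁ ≡ -y₂, so the sum is O.
11G: O + (1, 3) = (1, 3) (identity).
12G: tangent at (1, 3): λ = (3·1² + 8)/(2·3) ≡ 11/6. 6⁻¹ ≡ 3 (mod 17) since 6·3 = 18 ≡ 1, so λ ≡ 11·3 ≡ 16.
  x = λ² - 1 - 1 = 256 - 2 ≡ 16; y = λ·(1 - 16) - 3 ≡ 12. → (16, 12)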